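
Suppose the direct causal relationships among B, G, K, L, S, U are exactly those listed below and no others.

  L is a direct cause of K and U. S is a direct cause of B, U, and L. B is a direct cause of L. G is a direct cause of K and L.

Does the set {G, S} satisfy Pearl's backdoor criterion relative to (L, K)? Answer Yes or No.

Yes

Backdoor paths from L to K (paths whose first edge points into L):
  P1: L <- G -> K
Condition 1 (no descendant of L in the set): holds — descendants of L are {K, U}; none are in {G, S}.
Condition 2 (every backdoor path blocked by {G, S}):
  P1: blocked at fork node G ∈ conditioning set.
{G, S} satisfies the backdoor criterion.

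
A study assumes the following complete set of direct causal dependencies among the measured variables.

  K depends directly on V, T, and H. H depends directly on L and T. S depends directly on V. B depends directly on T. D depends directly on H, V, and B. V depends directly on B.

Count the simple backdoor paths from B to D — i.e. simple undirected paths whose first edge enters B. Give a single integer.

4

A backdoor path from B to D is any simple undirected path whose first edge points into B (i.e. leaves B via a parent).
Parents of B: {T}.
Enumerating:
  P1: B <- T -> H -> K <- V -> D
  P2: B <- T -> H -> D
  P3: B <- T -> K <- V -> D
  P4: B <- T -> K <- H -> D
That exhausts the simple backdoor paths. Count: 4.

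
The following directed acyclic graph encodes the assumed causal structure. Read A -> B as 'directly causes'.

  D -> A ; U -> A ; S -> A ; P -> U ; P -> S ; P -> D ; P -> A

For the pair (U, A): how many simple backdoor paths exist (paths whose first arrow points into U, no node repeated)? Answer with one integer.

3

A backdoor path from U to A is any simple undirected path whose first edge points into U (i.e. leaves U via a parent).
Parents of U: {P}.
Enumerating:
  P1: U <- P -> D -> A
  P2: U <- P -> S -> A
  P3: U <- P -> A
That exhausts the simple backdoor paths. Count: 3.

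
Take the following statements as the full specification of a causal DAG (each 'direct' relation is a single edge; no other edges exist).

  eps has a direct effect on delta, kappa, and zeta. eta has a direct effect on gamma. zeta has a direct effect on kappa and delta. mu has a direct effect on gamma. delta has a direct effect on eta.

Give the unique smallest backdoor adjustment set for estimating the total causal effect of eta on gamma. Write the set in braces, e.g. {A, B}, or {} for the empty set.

{}

Variables eligible for adjustment (non-descendants of eta, excluding eta and gamma): {delta, eps, kappa, mu, zeta}.
Backdoor paths from eta to gamma:
  (none)
With no backdoor paths the empty set already satisfies the criterion, and it is trivially minimal.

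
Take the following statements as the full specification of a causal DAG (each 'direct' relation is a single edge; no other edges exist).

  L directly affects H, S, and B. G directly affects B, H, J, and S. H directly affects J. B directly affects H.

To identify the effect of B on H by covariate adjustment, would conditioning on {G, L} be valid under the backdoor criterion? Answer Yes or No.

Yes

Backdoor paths from B to H (paths whose first edge points into B):
  P1: B <- L -> H
  P2: B <- L -> S <- G -> H
  P3: B <- L -> S <- G -> J <- H
  P4: B <- G -> H
  P5: B <- G -> S <- L -> H
  P6: B <- G -> J <- H
Condition 1 (no descendant of B in the set): holds — descendants of B are {H, J}; none are in {G, L}.
Condition 2 (every backdoor path blocked by {G, L}):
  P1: blocked at fork node L ∈ conditioning set.
  P2: blocked at fork node L ∈ conditioning set.
  P3: blocked at fork node L ∈ conditioning set.
  P4: blocked at fork node G ∈ conditioning set.
  P5: blocked at fork node G ∈ conditioning set.
  P6: blocked at fork node G ∈ conditioning set.
{G, L} satisfies the backdoor criterion.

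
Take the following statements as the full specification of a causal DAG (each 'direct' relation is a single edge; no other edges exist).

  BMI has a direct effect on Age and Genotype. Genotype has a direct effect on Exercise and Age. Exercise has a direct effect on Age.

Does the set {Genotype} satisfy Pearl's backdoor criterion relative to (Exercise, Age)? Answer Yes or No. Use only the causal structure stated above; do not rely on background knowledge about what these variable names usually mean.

Yes

Backdoor paths from Exercise to Age (paths whose first edge points into Exercise):
  P1: Exercise <- Genotype <- BMI -> Age
  P2: Exercise <- Genotype -> Age
Condition 1 (no descendant of Exercise in the set): holds — descendants of Exercise are {Age}; none are in {Genotype}.
Condition 2 (every backdoor path blocked by {Genotype}):
  P1: blocked at chain node Genotype ∈ conditioning set.
  P2: blocked at fork node Genotype ∈ conditioning set.
{Genotype} satisfies the backdoor criterion.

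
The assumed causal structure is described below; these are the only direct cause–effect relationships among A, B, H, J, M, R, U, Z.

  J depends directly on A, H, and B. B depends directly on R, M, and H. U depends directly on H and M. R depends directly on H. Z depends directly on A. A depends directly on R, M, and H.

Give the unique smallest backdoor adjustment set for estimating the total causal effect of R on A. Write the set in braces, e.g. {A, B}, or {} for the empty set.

{H}

Variables eligible for adjustment (non-descendants of R, excluding R and A): {H, M, U}.
Backdoor paths from R to A:
  P1: R <- H -> A
  P2: R <- H -> B <- M -> A
  P3: R <- H -> B -> J <- A
  P4: R <- H -> U <- M -> A
  P5: R <- H -> U <- M -> B -> J <- A
  P6: R <- H -> J <- A
  P7: R <- H -> J <- B <- M -> A
The empty set is not sufficient: P1 (R <- H -> A) has no collider blocking it and no conditioned non-collider, so it is open.
Try {H}:
  P1: blocked at fork node H ∈ conditioning set.
  P2: blocked at fork node H ∈ conditioning set.
  P3: blocked at fork node H ∈ conditioning set.
  P4: blocked at fork node H ∈ conditioning set.
  P5: blocked at fork node H ∈ conditioning set.
  P6: blocked at fork node H ∈ conditioning set.
  P7: blocked at fork node H ∈ conditioning set.
{H} contains no descendant of R and blocks every backdoor path.
No other singleton works — e.g. {M} leaves P1 open — so {H} is the unique smallest valid adjustment set.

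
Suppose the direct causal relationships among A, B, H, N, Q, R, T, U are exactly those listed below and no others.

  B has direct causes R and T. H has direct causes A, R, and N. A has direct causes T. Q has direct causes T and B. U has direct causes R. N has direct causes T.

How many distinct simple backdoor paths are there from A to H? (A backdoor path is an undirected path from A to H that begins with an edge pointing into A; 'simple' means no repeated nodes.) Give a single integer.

3

A backdoor path from A to H is any simple undirected path whose first edge points into A (i.e. leaves A via a parent).
Parents of A: {T}.
Enumerating:
  P1: A <- T -> B <- R -> H
  P2: A <- T -> N -> H
  P3: A <- T -> Q <- B <- R -> H
That exhausts the simple backdoor paths. Count: 3.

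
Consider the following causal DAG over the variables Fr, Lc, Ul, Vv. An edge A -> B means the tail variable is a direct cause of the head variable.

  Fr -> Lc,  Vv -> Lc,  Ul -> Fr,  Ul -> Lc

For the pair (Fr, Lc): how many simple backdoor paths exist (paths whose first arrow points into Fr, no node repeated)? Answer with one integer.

A backdoor path from Fr to Lc is any simple undirected path whose first edge points into Fr (i.e. leaves Fr via a parent).
Parents of Fr: {Ul}.
Enumerating:
  P1: Fr <- Ul -> Lc
That exhausts the simple backdoor paths. Count: 1.

1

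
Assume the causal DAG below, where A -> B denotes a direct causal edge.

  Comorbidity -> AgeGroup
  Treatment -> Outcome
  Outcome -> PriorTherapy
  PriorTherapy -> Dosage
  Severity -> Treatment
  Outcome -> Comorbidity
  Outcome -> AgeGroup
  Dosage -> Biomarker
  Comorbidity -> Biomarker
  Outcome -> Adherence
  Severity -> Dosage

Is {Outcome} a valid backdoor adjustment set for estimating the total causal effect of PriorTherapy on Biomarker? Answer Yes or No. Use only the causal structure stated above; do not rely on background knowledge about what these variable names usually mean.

Yes

Backdoor paths from PriorTherapy to Biomarker (paths whose first edge points into PriorTherapy):
  P1: PriorTherapy <- Outcome <- Treatment <- Severity -> Dosage -> Biomarker
  P2: PriorTherapy <- Outcome -> Comorbidity -> Biomarker
  P3: PriorTherapy <- Outcome -> AgeGroup <- Comorbidity -> Biomarker
Condition 1 (no descendant of PriorTherapy in the set): holds — descendants of PriorTherapy are {Biomarker, Dosage}; none are in {Outcome}.
Condition 2 (every backdoor path blocked by {Outcome}):
  P1: blocked at chain node Outcome ∈ conditioning set.
  P2: blocked at fork node Outcome ∈ conditioning set.
  P3: blocked at fork node Outcome ∈ conditioning set.
{Outcome} satisfies the backdoor criterion.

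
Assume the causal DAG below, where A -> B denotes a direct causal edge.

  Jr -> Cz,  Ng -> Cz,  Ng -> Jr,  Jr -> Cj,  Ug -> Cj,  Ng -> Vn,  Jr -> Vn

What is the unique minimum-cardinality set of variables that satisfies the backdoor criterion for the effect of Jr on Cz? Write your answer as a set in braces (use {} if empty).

Variables eligible for adjustment (non-descendants of Jr, excluding Jr and Cz): {Ng, Ug}.
Backdoor paths from Jr to Cz:
  P1: Jr <- Ng -> Cz
The empty set is not sufficient: P1 (Jr <- Ng -> Cz) has no collider blocking it and no conditioned non-collider, so it is open.
Try {Ng}:
  P1: blocked at fork node Ng ∈ conditioning set.
{Ng} contains no descendant of Jr and blocks every backdoor path.
No other singleton works — e.g. {Ug} leaves P1 open — so {Ng} is the unique smallest valid adjustment set.

{Ng}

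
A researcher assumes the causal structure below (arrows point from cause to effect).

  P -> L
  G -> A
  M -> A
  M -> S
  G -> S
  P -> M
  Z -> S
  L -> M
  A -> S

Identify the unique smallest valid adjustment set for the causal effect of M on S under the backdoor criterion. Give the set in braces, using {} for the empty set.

Variables eligible for adjustment (non-descendants of M, excluding M and S): {G, L, P, Z}.
Backdoor paths from M to S:
  (none)
With no backdoor paths the empty set already satisfies the criterion, and it is trivially minimal.

{}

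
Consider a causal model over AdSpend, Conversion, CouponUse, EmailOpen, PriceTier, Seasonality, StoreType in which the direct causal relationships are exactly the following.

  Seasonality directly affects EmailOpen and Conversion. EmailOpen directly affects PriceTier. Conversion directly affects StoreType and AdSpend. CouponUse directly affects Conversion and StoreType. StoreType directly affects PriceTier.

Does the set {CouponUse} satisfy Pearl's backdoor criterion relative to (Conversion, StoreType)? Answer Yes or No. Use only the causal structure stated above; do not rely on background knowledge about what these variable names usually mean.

Yes

Backdoor paths from Conversion to StoreType (paths whose first edge points into Conversion):
  P1: Conversion <- CouponUse -> StoreType
  P2: Conversion <- Seasonality -> EmailOpen -> PriceTier <- StoreType
Condition 1 (no descendant of Conversion in the set): holds — descendants of Conversion are {AdSpend, PriceTier, StoreType}; none are in {CouponUse}.
Condition 2 (every backdoor path blocked by {CouponUse}):
  P1: blocked at fork node CouponUse ∈ conditioning set.
  P2: blocked at collider PriceTier (neither it nor any descendant is in the conditioning set).
{CouponUse} satisfies the backdoor criterion.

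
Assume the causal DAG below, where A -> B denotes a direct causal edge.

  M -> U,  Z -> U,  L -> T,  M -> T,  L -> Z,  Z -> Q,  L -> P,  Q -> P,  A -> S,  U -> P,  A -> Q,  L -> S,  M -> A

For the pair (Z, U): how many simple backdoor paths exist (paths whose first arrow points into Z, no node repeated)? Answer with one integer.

A backdoor path from Z to U is any simple undirected path whose first edge points into Z (i.e. leaves Z via a parent).
Parents of Z: {L}.
Enumerating:
  P1: Z <- L -> T <- M -> A -> Q -> P <- U
  P2: Z <- L -> T <- M -> U
  P3: Z <- L -> P <- U
  P4: Z <- L -> P <- Q <- A <- M -> U
  P5: Z <- L -> S <- A <- M -> U
  P6: Z <- L -> S <- A -> Q -> P <- U
That exhausts the simple backdoor paths. Count: 6.

6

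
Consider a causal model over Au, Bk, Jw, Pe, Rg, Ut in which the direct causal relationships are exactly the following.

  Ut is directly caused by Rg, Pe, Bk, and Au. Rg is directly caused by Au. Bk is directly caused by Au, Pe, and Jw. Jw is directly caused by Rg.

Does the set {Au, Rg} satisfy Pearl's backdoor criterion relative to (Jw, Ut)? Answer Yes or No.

Yes

Backdoor paths from Jw to Ut (paths whose first edge points into Jw):
  P1: Jw <- Rg <- Au -> Bk <- Pe -> Ut
  P2: Jw <- Rg <- Au -> Bk -> Ut
  P3: Jw <- Rg <- Au -> Ut
  P4: Jw <- Rg -> Ut
Condition 1 (no descendant of Jw in the set): holds — descendants of Jw are {Bk, Ut}; none are in {Au, Rg}.
Condition 2 (every backdoor path blocked by {Au, Rg}):
  P1: blocked at chain node Rg ∈ conditioning set.
  P2: blocked at chain node Rg ∈ conditioning set.
  P3: blocked at chain node Rg ∈ conditioning set.
  P4: blocked at fork node Rg ∈ conditioning set.
{Au, Rg} satisfies the backdoor criterion.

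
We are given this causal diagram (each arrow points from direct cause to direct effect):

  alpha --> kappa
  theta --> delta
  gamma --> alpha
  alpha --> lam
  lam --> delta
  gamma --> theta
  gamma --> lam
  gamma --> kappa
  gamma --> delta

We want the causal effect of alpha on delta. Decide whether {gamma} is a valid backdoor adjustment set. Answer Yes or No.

Backdoor paths from alpha to delta (paths whose first edge points into alpha):
  P1: alpha <- gamma -> lam -> delta
  P2: alpha <- gamma -> theta -> delta
  P3: alpha <- gamma -> delta
Condition 1 (no descendant of alpha in the set): holds — descendants of alpha are {delta, kappa, lam}; none are in {gamma}.
Condition 2 (every backdoor path blocked by {gamma}):
  P1: blocked at fork node gamma ∈ conditioning set.
  P2: blocked at fork node gamma ∈ conditioning set.
  P3: blocked at fork node gamma ∈ conditioning set.
{gamma} satisfies the backdoor criterion.

Yes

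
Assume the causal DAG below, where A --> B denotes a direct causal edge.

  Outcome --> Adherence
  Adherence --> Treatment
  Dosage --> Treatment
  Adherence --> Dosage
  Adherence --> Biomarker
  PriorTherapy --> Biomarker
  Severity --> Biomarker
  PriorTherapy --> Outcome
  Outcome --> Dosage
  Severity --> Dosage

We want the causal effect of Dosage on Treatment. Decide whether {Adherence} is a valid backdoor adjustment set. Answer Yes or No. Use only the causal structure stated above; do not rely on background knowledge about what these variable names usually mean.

Backdoor paths from Dosage to Treatment (paths whose first edge points into Dosage):
  P1: Dosage <- Severity -> Biomarker <- PriorTherapy -> Outcome -> Adherence -> Treatment
  P2: Dosage <- Severity -> Biomarker <- Adherence -> Treatment
  P3: Dosage <- Outcome <- PriorTherapy -> Biomarker <- Adherence -> Treatment
  P4: Dosage <- Outcome -> Adherence -> Treatment
  P5: Dosage <- Adherence -> Treatment
Condition 1 (no descendant of Dosage in the set): holds — descendants of Dosage are {Treatment}; none are in {Adherence}.
Condition 2 (every backdoor path blocked by {Adherence}):
  P1: blocked at collider Biomarker (neither it nor any descendant is in the conditioning set).
  P2: blocked at collider Biomarker (neither it nor any descendant is in the conditioning set).
  P3: blocked at collider Biomarker (neither it nor any descendant is in the conditioning set).
  P4: blocked at chain node Adherence ∈ conditioning set.
  P5: blocked at fork node Adherence ∈ conditioning set.
{Adherence} satisfies the backdoor criterion.

Yes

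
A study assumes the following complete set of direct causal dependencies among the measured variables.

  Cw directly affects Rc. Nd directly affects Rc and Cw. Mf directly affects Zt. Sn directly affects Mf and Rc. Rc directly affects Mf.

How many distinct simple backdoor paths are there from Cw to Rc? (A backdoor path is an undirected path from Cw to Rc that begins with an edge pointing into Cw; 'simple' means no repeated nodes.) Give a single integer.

A backdoor path from Cw to Rc is any simple undirected path whose first edge points into Cw (i.e. leaves Cw via a parent).
Parents of Cw: {Nd}.
Enumerating:
  P1: Cw <- Nd -> Rc
That exhausts the simple backdoor paths. Count: 1.

1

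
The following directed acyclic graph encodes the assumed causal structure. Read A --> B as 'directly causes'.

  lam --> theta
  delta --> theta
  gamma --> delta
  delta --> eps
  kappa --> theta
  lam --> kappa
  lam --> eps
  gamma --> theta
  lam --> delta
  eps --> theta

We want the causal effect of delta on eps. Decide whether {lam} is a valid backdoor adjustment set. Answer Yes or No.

Backdoor paths from delta to eps (paths whose first edge points into delta):
  P1: delta <- lam -> kappa -> theta <- eps
  P2: delta <- lam -> eps
  P3: delta <- lam -> theta <- eps
  P4: delta <- gamma -> theta <- lam -> eps
  P5: delta <- gamma -> theta <- kappa <- lam -> eps
  P6: delta <- gamma -> theta <- eps
Condition 1 (no descendant of delta in the set): holds — descendants of delta are {eps, theta}; none are in {lam}.
Condition 2 (every backdoor path blocked by {lam}):
  P1: blocked at fork node lam ∈ conditioning set.
  P2: blocked at fork node lam ∈ conditioning set.
  P3: blocked at fork node lam ∈ conditioning set.
  P4: blocked at collider theta (neither it nor any descendant is in the conditioning set).
  P5: blocked at collider theta (neither it nor any descendant is in the conditioning set).
  P6: blocked at collider theta (neither it nor any descendant is in the conditioning set).
{lam} satisfies the backdoor criterion.

Yes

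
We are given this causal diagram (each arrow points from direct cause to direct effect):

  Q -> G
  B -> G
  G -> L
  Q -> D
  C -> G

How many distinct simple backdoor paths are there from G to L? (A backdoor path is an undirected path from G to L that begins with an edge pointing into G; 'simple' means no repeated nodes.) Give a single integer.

A backdoor path from G to L is any simple undirected path whose first edge points into G (i.e. leaves G via a parent).
Parents of G: {B, C, Q}.
No simple path from any parent of G reaches L without revisiting G, so there are no backdoor paths.

0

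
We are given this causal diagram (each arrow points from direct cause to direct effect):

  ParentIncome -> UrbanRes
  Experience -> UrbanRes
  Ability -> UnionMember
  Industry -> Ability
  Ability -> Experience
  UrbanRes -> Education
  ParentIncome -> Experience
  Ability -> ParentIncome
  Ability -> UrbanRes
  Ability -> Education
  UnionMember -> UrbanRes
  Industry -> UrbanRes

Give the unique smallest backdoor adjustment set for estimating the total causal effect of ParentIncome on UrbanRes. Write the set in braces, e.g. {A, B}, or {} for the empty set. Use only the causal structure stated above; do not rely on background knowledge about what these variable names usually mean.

{Ability}

Variables eligible for adjustment (non-descendants of ParentIncome, excluding ParentIncome and UrbanRes): {Ability, Industry, UnionMember}.
Backdoor paths from ParentIncome to UrbanRes:
  P1: ParentIncome <- Ability <- Industry -> UrbanRes
  P2: ParentIncome <- Ability -> UnionMember -> UrbanRes
  P3: ParentIncome <- Ability -> Experience -> UrbanRes
  P4: ParentIncome <- Ability -> UrbanRes
  P5: ParentIncome <- Ability -> Education <- UrbanRes
The empty set is not sufficient: P1 (ParentIncome <- Ability <- Industry -> UrbanRes) has no collider blocking it and no conditioned non-collider, so it is open.
Try {Ability}:
  P1: blocked at chain node Ability ∈ conditioning set.
  P2: blocked at fork node Ability ∈ conditioning set.
  P3: blocked at fork node Ability ∈ conditioning set.
  P4: blocked at fork node Ability ∈ conditioning set.
  P5: blocked at fork node Ability ∈ conditioning set.
{Ability} contains no descendant of ParentIncome and blocks every backdoor path.
No other singleton works — e.g. {Industry} leaves P2 open — so {Ability} is the unique smallest valid adjustment set.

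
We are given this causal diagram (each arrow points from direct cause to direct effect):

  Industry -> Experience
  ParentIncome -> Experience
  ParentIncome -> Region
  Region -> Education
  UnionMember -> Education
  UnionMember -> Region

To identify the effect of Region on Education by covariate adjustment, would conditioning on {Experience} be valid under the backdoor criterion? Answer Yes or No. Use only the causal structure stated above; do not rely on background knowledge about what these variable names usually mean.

No

Backdoor paths from Region to Education (paths whose first edge points into Region):
  P1: Region <- UnionMember -> Education
Condition 1 (no descendant of Region in the set): holds — descendants of Region are {Education}; none are in {Experience}.
Condition 2 (every backdoor path blocked by {Experience}):
  P1: open — no interior node is in the conditioning set.
{Experience} does not satisfy the backdoor criterion.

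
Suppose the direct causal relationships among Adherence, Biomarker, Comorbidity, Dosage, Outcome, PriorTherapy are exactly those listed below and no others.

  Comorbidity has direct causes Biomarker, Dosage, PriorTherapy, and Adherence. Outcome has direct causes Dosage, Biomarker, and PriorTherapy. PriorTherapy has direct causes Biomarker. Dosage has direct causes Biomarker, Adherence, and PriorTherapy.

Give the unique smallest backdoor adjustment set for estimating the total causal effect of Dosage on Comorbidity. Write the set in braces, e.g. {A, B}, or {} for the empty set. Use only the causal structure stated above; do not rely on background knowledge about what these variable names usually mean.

{Adherence, Biomarker, PriorTherapy}

Variables eligible for adjustment (non-descendants of Dosage, excluding Dosage and Comorbidity): {Adherence, Biomarker, PriorTherapy}.
Backdoor paths from Dosage to Comorbidity:
  P1: Dosage <- Adherence -> Comorbidity
  P2: Dosage <- Biomarker -> PriorTherapy -> Comorbidity
  P3: Dosage <- Biomarker -> Comorbidity
  P4: Dosage <- Biomarker -> Outcome <- PriorTherapy -> Comorbidity
  P5: Dosage <- PriorTherapy <- Biomarker -> Comorbidity
  P6: Dosage <- PriorTherapy -> Comorbidity
  P7: Dosage <- PriorTherapy -> Outcome <- Biomarker -> Comorbidity
The empty set is not sufficient: P1 (Dosage <- Adherence -> Comorbidity) has no collider blocking it and no conditioned non-collider, so it is open.
Try {Adherence, Biomarker, PriorTherapy}:
  P1: blocked at fork node Adherence ∈ conditioning set.
  P2: blocked at fork node Biomarker ∈ conditioning set.
  P3: blocked at fork node Biomarker ∈ conditioning set.
  P4: blocked at fork node Biomarker ∈ conditioning set.
  P5: blocked at chain node PriorTherapy ∈ conditioning set.
  P6: blocked at fork node PriorTherapy ∈ conditioning set.
  P7: blocked at fork node PriorTherapy ∈ conditioning set.
{Adherence, Biomarker, PriorTherapy} contains no descendant of Dosage and blocks every backdoor path.
Every element of {Adherence, Biomarker, PriorTherapy} is needed (dropping Adherence leaves P1 open; dropping Biomarker leaves P3 open; dropping PriorTherapy leaves P6 open), so no proper subset is valid.
Among all size-3 subsets of the eligible variables, only {Adherence, Biomarker, PriorTherapy} blocks every backdoor path, so it is the unique smallest valid adjustment set.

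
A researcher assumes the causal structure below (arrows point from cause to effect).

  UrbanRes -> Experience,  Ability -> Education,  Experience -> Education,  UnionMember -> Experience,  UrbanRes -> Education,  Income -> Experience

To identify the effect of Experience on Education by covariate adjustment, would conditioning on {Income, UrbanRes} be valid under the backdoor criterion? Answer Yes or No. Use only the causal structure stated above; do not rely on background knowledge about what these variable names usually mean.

Backdoor paths from Experience to Education (paths whose first edge points into Experience):
  P1: Experience <- UrbanRes -> Education
Condition 1 (no descendant of Experience in the set): holds — descendants of Experience are {Education}; none are in {Income, UrbanRes}.
Condition 2 (every backdoor path blocked by {Income, UrbanRes}):
  P1: blocked at fork node UrbanRes ∈ conditioning set.
{Income, UrbanRes} satisfies the backdoor criterion.

Yes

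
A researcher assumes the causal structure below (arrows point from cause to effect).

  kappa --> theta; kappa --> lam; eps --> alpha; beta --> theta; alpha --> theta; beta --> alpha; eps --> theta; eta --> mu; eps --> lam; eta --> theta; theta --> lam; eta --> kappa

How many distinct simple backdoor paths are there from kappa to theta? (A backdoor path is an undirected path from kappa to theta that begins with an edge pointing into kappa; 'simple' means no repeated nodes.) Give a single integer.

1

A backdoor path from kappa to theta is any simple undirected path whose first edge points into kappa (i.e. leaves kappa via a parent).
Parents of kappa: {eta}.
Enumerating:
  P1: kappa <- eta -> theta
That exhausts the simple backdoor paths. Count: 1.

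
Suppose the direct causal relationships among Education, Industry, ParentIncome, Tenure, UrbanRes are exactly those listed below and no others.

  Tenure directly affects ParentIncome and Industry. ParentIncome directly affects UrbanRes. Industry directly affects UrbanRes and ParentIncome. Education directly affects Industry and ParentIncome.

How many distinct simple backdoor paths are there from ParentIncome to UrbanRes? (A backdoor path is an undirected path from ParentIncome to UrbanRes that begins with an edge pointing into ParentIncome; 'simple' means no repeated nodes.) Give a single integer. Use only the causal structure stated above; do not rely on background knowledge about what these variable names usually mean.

A backdoor path from ParentIncome to UrbanRes is any simple undirected path whose first edge points into ParentIncome (i.e. leaves ParentIncome via a parent).
Parents of ParentIncome: {Education, Industry, Tenure}.
Enumerating:
  P1: ParentIncome <- Tenure -> Industry -> UrbanRes
  P2: ParentIncome <- Education -> Industry -> UrbanRes
  P3: ParentIncome <- Industry -> UrbanRes
That exhausts the simple backdoor paths. Count: 3.

3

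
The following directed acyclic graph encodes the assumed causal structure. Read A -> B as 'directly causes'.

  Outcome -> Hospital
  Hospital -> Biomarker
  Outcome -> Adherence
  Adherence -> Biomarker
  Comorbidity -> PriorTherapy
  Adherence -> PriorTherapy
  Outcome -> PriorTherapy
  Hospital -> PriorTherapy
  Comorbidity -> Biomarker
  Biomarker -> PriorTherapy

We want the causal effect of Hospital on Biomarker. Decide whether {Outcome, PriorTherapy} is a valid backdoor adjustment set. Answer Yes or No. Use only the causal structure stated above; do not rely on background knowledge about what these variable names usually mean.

No

Backdoor paths from Hospital to Biomarker (paths whose first edge points into Hospital):
  P1: Hospital <- Outcome -> Adherence -> Biomarker
  P2: Hospital <- Outcome -> Adherence -> PriorTherapy <- Comorbidity -> Biomarker
  P3: Hospital <- Outcome -> Adherence -> PriorTherapy <- Biomarker
  P4: Hospital <- Outcome -> PriorTherapy <- Comorbidity -> Biomarker
  P5: Hospital <- Outcome -> PriorTherapy <- Adherence -> Biomarker
  P6: Hospital <- Outcome -> PriorTherapy <- Biomarker
Condition 1 (no descendant of Hospital in the set): FAILS — PriorTherapy is a descendant of Hospital.
Condition 2 (every backdoor path blocked by {Outcome, PriorTherapy}):
  P1: blocked at fork node Outcome ∈ conditioning set.
  P2: blocked at fork node Outcome ∈ conditioning set.
  P3: blocked at fork node Outcome ∈ conditioning set.
  P4: blocked at fork node Outcome ∈ conditioning set.
  P5: blocked at fork node Outcome ∈ conditioning set.
  P6: blocked at fork node Outcome ∈ conditioning set.
{Outcome, PriorTherapy} does not satisfy the backdoor criterion.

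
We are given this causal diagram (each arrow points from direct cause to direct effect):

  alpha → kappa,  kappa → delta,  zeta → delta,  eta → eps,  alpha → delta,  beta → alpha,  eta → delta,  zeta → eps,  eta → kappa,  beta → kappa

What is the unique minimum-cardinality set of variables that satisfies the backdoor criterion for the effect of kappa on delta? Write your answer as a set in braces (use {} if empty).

Variables eligible for adjustment (non-descendants of kappa, excluding kappa and delta): {alpha, beta, eps, eta, zeta}.
Backdoor paths from kappa to delta:
  P1: kappa <- eta -> eps <- zeta -> delta
  P2: kappa <- eta -> delta
  P3: kappa <- beta -> alpha -> delta
  P4: kappa <- alpha -> delta
The empty set is not sufficient: P2 (kappa <- eta -> delta) has no collider blocking it and no conditioned non-collider, so it is open.
Try {alpha, eta}:
  P1: blocked at fork node eta ∈ conditioning set.
  P2: blocked at fork node eta ∈ conditioning set.
  P3: blocked at chain node alpha ∈ conditioning set.
  P4: blocked at fork node alpha ∈ conditioning set.
{alpha, eta} contains no descendant of kappa and blocks every backdoor path.
Every element of {alpha, eta} is needed (dropping alpha leaves P3 open; dropping eta leaves P2 open), so no proper subset is valid.
Among all size-2 subsets of the eligible variables, only {alpha, eta} blocks every backdoor path, so it is the unique smallest valid adjustment set.

{alpha, eta}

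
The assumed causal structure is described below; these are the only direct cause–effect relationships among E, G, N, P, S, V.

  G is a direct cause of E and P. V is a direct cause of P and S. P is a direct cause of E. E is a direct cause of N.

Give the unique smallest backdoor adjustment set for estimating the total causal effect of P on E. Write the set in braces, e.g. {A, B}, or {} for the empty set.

Variables eligible for adjustment (non-descendants of P, excluding P and E): {G, S, V}.
Backdoor paths from P to E:
  P1: P <- G -> E
The empty set is not sufficient: P1 (P <- G -> E) has no collider blocking it and no conditioned non-collider, so it is open.
Try {G}:
  P1: blocked at fork node G ∈ conditioning set.
{G} contains no descendant of P and blocks every backdoor path.
No other singleton works — e.g. {V} leaves P1 open — so {G} is the unique smallest valid adjustment set.

{G}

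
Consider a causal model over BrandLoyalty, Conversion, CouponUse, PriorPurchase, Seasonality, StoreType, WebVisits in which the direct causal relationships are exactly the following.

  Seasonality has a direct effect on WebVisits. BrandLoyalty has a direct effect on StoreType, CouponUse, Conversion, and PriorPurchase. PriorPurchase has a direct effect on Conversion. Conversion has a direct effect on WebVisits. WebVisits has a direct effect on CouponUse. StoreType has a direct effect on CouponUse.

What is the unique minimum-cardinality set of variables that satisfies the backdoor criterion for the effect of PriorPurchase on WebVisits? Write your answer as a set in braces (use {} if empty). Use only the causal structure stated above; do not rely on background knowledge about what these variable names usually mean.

Variables eligible for adjustment (non-descendants of PriorPurchase, excluding PriorPurchase and WebVisits): {BrandLoyalty, Seasonality, StoreType}.
Backdoor paths from PriorPurchase to WebVisits:
  P1: PriorPurchase <- BrandLoyalty -> Conversion -> WebVisits
  P2: PriorPurchase <- BrandLoyalty -> StoreType -> CouponUse <- WebVisits
  P3: PriorPurchase <- BrandLoyalty -> CouponUse <- WebVisits
The empty set is not sufficient: P1 (PriorPurchase <- BrandLoyalty -> Conversion -> WebVisits) has no collider blocking it and no conditioned non-collider, so it is open.
Try {BrandLoyalty}:
  P1: blocked at fork node BrandLoyalty ∈ conditioning set.
  P2: blocked at fork node BrandLoyalty ∈ conditioning set.
  P3: blocked at fork node BrandLoyalty ∈ conditioning set.
{BrandLoyalty} contains no descendant of PriorPurchase and blocks every backdoor path.
No other singleton works — e.g. {Seasonality} leaves P1 open — so {BrandLoyalty} is the unique smallest valid adjustment set.

{BrandLoyalty}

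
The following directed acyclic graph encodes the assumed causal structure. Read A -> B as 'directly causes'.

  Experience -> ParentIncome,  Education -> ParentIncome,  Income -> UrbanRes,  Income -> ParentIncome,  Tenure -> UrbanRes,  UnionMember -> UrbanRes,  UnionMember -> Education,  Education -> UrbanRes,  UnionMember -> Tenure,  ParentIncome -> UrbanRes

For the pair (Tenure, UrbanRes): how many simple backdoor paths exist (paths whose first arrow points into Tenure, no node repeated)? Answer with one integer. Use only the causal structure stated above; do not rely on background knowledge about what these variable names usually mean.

A backdoor path from Tenure to UrbanRes is any simple undirected path whose first edge points into Tenure (i.e. leaves Tenure via a parent).
Parents of Tenure: {UnionMember}.
Enumerating:
  P1: Tenure <- UnionMember -> Education -> ParentIncome <- Income -> UrbanRes
  P2: Tenure <- UnionMember -> Education -> ParentIncome -> UrbanRes
  P3: Tenure <- UnionMember -> Education -> UrbanRes
  P4: Tenure <- UnionMember -> UrbanRes
That exhausts the simple backdoor paths. Count: 4.

4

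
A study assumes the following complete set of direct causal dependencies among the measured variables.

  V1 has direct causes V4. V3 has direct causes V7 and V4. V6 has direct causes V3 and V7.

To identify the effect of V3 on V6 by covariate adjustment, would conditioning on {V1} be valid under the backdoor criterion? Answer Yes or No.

No

Backdoor paths from V3 to V6 (paths whose first edge points into V3):
  P1: V3 <- V7 -> V6
Condition 1 (no descendant of V3 in the set): holds — descendants of V3 are {V6}; none are in {V1}.
Condition 2 (every backdoor path blocked by {V1}):
  P1: open — no interior node is in the conditioning set.
{V1} does not satisfy the backdoor criterion.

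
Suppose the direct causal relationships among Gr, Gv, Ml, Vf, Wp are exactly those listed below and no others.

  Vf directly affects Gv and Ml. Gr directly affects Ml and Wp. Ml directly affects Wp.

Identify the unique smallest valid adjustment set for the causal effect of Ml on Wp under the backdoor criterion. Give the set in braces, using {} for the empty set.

Variables eligible for adjustment (non-descendants of Ml, excluding Ml and Wp): {Gr, Gv, Vf}.
Backdoor paths from Ml to Wp:
  P1: Ml <- Gr -> Wp
The empty set is not sufficient: P1 (Ml <- Gr -> Wp) has no collider blocking it and no conditioned non-collider, so it is open.
Try {Gr}:
  P1: blocked at fork node Gr ∈ conditioning set.
{Gr} contains no descendant of Ml and blocks every backdoor path.
No other singleton works — e.g. {Vf} leaves P1 open — so {Gr} is the unique smallest valid adjustment set.

{Gr}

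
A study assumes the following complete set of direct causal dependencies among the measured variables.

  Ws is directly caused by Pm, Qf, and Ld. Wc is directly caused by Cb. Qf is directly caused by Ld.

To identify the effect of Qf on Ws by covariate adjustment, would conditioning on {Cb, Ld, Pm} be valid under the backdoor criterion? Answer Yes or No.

Yes

Backdoor paths from Qf to Ws (paths whose first edge points into Qf):
  P1: Qf <- Ld -> Ws
Condition 1 (no descendant of Qf in the set): holds — descendants of Qf are {Ws}; none are in {Cb, Ld, Pm}.
Condition 2 (every backdoor path blocked by {Cb, Ld, Pm}):
  P1: blocked at fork node Ld ∈ conditioning set.
{Cb, Ld, Pm} satisfies the backdoor criterion.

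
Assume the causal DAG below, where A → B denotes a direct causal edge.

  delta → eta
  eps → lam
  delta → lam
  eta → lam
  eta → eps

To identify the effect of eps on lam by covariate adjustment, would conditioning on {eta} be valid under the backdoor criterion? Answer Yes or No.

Backdoor paths from eps to lam (paths whose first edge points into eps):
  P1: eps <- eta <- delta -> lam
  P2: eps <- eta -> lam
Condition 1 (no descendant of eps in the set): holds — descendants of eps are {lam}; none are in {eta}.
Condition 2 (every backdoor path blocked by {eta}):
  P1: blocked at chain node eta ∈ conditioning set.
  P2: blocked at fork node eta ∈ conditioning set.
{eta} satisfies the backdoor criterion.

Yes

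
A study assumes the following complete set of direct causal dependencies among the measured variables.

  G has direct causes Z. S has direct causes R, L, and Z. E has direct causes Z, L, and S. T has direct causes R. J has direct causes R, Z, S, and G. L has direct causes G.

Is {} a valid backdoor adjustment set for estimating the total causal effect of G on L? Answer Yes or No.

Yes

Backdoor paths from G to L (paths whose first edge points into G):
  P1: G <- Z -> S <- L
  P2: G <- Z -> S -> E <- L
  P3: G <- Z -> E <- L
  P4: G <- Z -> E <- S <- L
  P5: G <- Z -> J <- R -> S <- L
  P6: G <- Z -> J <- R -> S -> E <- L
  P7: G <- Z -> J <- S <- L
  P8: G <- Z -> J <- S -> E <- L
Condition 1 (no descendant of G in the set): holds — descendants of G are {E, J, L, S}; none are in {}.
Condition 2 (every backdoor path blocked by {}):
  P1: blocked at collider S (neither it nor any descendant is in the conditioning set).
  P2: blocked at collider E (neither it nor any descendant is in the conditioning set).
  P3: blocked at collider E (neither it nor any descendant is in the conditioning set).
  P4: blocked at collider E (neither it nor any descendant is in the conditioning set).
  P5: blocked at collider J (neither it nor any descendant is in the conditioning set).
  P6: blocked at collider J (neither it nor any descendant is in the conditioning set).
  P7: blocked at collider J (neither it nor any descendant is in the conditioning set).
  P8: blocked at collider J (neither it nor any descendant is in the conditioning set).
{} satisfies the backdoor criterion.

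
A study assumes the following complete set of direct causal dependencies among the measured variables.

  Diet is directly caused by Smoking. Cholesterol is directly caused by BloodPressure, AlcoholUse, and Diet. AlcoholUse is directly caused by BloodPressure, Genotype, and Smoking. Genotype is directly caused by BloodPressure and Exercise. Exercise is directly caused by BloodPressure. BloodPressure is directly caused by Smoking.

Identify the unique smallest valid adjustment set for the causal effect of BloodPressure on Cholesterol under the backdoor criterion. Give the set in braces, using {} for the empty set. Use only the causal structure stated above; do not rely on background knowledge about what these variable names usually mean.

{Smoking}

Variables eligible for adjustment (non-descendants of BloodPressure, excluding BloodPressure and Cholesterol): {Diet, Smoking}.
Backdoor paths from BloodPressure to Cholesterol:
  P1: BloodPressure <- Smoking -> Diet -> Cholesterol
  P2: BloodPressure <- Smoking -> AlcoholUse -> Cholesterol
The empty set is not sufficient: P1 (BloodPressure <- Smoking -> Diet -> Cholesterol) has no collider blocking it and no conditioned non-collider, so it is open.
Try {Smoking}:
  P1: blocked at fork node Smoking ∈ conditioning set.
  P2: blocked at fork node Smoking ∈ conditioning set.
{Smoking} contains no descendant of BloodPressure and blocks every backdoor path.
No other singleton works — e.g. {Diet} leaves P2 open — so {Smoking} is the unique smallest valid adjustment set.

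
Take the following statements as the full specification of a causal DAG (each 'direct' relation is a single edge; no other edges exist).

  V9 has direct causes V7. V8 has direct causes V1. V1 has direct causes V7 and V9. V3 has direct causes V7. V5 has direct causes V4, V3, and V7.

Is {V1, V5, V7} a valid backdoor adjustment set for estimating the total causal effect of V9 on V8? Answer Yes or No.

No

Backdoor paths from V9 to V8 (paths whose first edge points into V9):
  P1: V9 <- V7 -> V1 -> V8
Condition 1 (no descendant of V9 in the set): FAILS — V1 is a descendant of V9.
Condition 2 (every backdoor path blocked by {V1, V5, V7}):
  P1: blocked at fork node V7 ∈ conditioning set.
{V1, V5, V7} does not satisfy the backdoor criterion.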